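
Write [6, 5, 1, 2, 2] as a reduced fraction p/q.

247/40

Fold from the inside: start with 2/1.
  2 + 1/2 = 5/2
  1 + 2/5 = 7/5
  5 + 5/7 = 40/7
  6 + 7/40 = 247/40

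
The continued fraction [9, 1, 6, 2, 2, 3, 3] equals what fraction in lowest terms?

4094/415

Using pₖ = aₖpₖ₋₁ + pₖ₋₂ and qₖ = aₖqₖ₋₁ + qₖ₋₂:
  k=0: a=9, p=9, q=1
  k=1: a=1, p=10, q=1
  k=2: a=6, p=69, q=7
  k=3: a=2, p=148, q=15
  k=4: a=2, p=365, q=37
  k=5: a=3, p=1243, q=126
  k=6: a=3, p=4094, q=415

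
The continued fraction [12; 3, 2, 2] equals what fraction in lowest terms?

Fold from the inside: start with 2/1.
  2 + 1/2 = 5/2
  3 + 2/5 = 17/5
  12 + 5/17 = 209/17

209/17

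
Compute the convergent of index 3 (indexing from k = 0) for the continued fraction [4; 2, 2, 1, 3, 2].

31/7

Using pₖ = aₖpₖ₋₁ + pₖ₋₂, qₖ = aₖqₖ₋₁ + qₖ₋₂ (with p₋₁=1, p₋₂=0, q₋₁=0, q₋₂=1):
  k=0: a=4, p=4, q=1
  k=1: a=2, p=9, q=2
  k=2: a=2, p=22, q=5
  k=3: a=1, p=31, q=7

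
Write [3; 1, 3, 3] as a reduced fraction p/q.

Using pₖ = aₖpₖ₋₁ + pₖ₋₂ and qₖ = aₖqₖ₋₁ + qₖ₋₂:
  k=0: a=3, p=3, q=1
  k=1: a=1, p=4, q=1
  k=2: a=3, p=15, q=4
  k=3: a=3, p=49, q=13

49/13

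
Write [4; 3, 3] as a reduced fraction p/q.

43/10

Using pₖ = aₖpₖ₋₁ + pₖ₋₂ and qₖ = aₖqₖ₋₁ + qₖ₋₂:
  k=0: a=4, p=4, q=1
  k=1: a=3, p=13, q=3
  k=2: a=3, p=43, q=10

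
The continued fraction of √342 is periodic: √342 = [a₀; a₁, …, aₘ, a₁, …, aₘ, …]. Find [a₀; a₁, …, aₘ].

a₀ = ⌊√342⌋ = 18.

[18; 2, 36]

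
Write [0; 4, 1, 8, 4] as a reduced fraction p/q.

Fold from the inside: start with 4/1.
  8 + 1/4 = 33/4
  1 + 4/33 = 37/33
  4 + 33/37 = 181/37
  0 + 37/181 = 37/181

37/181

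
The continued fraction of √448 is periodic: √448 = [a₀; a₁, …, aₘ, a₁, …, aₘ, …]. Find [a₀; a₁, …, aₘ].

a₀ = ⌊√448⌋ = 21.
With m₀=0, d₀=1 and mₖ₊₁ = dₖaₖ − mₖ, dₖ₊₁ = (n − mₖ₊₁²)/dₖ, aₖ₊₁ = ⌊(a₀+mₖ₊₁)/dₖ₊₁⌋:
  k=1: m=21, d=7, a=6
  k=2: m=21, d=1, a=42
d=1 and a=2a₀=42 at k=2, so the next step gives (m, d) = (21, 7) again — its k=1 value — and the period has length 2.

[21; 6, 42]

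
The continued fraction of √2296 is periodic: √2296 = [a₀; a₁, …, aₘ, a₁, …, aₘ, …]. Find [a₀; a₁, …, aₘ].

a₀ = ⌊√2296⌋ = 47.
With m₀=0, d₀=1 and mₖ₊₁ = dₖaₖ − mₖ, dₖ₊₁ = (n − mₖ₊₁²)/dₖ, aₖ₊₁ = ⌊(a₀+mₖ₊₁)/dₖ₊₁⌋:
  k=1: m=47, d=87, a=1
  k=2: m=40, d=8, a=10
  k=3: m=40, d=87, a=1
  k=4: m=47, d=1, a=94
d=1 and a=2a₀=94 at k=4, so the next step gives (m, d) = (47, 87) again — its k=1 value — and the period has length 4.

[47; 1, 10, 1, 94]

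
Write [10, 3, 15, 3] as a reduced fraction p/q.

Using pₖ = aₖpₖ₋₁ + pₖ₋₂ and qₖ = aₖqₖ₋₁ + qₖ₋₂:
  k=0: a=10, p=10, q=1
  k=1: a=3, p=31, q=3
  k=2: a=15, p=475, q=46
  k=3: a=3, p=1456, q=141

1456/141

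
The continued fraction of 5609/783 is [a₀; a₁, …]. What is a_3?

5609 = 7·783 + 128   →  a_0 = 7
783 = 6·128 + 15   →  a_1 = 6
128 = 8·15 + 8   →  a_2 = 8
15 = 1·8 + 7   →  a_3 = 1

1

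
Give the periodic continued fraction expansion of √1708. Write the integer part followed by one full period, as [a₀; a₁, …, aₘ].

a₀ = ⌊√1708⌋ = 41.
With m₀=0, d₀=1 and mₖ₊₁ = dₖaₖ − mₖ, dₖ₊₁ = (n − mₖ₊₁²)/dₖ, aₖ₊₁ = ⌊(a₀+mₖ₊₁)/dₖ₊₁⌋:
  k=1: m=41, d=27, a=3
  k=2: m=40, d=4, a=20
  k=3: m=40, d=27, a=3
  k=4: m=41, d=1, a=82
d=1 and a=2a₀=82 at k=4, so the next step gives (m, d) = (41, 27) again — its k=1 value — and the period has length 4.

[41; 3, 20, 3, 82]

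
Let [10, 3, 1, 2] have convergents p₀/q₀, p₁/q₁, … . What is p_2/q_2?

41/4

Using pₖ = aₖpₖ₋₁ + pₖ₋₂, qₖ = aₖqₖ₋₁ + qₖ₋₂ (with p₋₁=1, p₋₂=0, q₋₁=0, q₋₂=1):
  k=0: a=10, p=10, q=1
  k=1: a=3, p=31, q=3
  k=2: a=1, p=41, q=4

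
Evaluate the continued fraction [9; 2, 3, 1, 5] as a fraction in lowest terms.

Using pₖ = aₖpₖ₋₁ + pₖ₋₂ and qₖ = aₖqₖ₋₁ + qₖ₋₂:
  k=0: a=9, p=9, q=1
  k=1: a=2, p=19, q=2
  k=2: a=3, p=66, q=7
  k=3: a=1, p=85, q=9
  k=4: a=5, p=491, q=52

491/52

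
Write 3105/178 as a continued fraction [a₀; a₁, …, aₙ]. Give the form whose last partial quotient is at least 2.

[17; 2, 3, 1, 19]

3105 = 17×178 + 79
178 = 2×79 + 20
79 = 3×20 + 19
20 = 1×19 + 1
19 = 19×1 + 0  (stop)
So 3105/178 = [17; 2, 3, 1, 19].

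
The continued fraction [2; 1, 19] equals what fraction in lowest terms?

Using pₖ = aₖpₖ₋₁ + pₖ₋₂ and qₖ = aₖqₖ₋₁ + qₖ₋₂:
  k=0: a=2, p=2, q=1
  k=1: a=1, p=3, q=1
  k=2: a=19, p=59, q=20

59/20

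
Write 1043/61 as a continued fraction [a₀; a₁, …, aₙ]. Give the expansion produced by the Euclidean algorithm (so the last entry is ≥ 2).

1043 = 17*61 + 6
61 = 10*6 + 1
6 = 6*1 + 0  (stop)
So 1043/61 = [17; 10, 6].

[17; 10, 6]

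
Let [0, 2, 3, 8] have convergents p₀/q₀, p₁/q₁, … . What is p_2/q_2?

Using pₖ = aₖpₖ₋₁ + pₖ₋₂, qₖ = aₖqₖ₋₁ + qₖ₋₂ (with p₋₁=1, p₋₂=0, q₋₁=0, q₋₂=1):
  k=0: a=0, p=0, q=1
  k=1: a=2, p=1, q=2
  k=2: a=3, p=3, q=7

3/7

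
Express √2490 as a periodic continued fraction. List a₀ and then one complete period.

a₀ = ⌊√2490⌋ = 49.
With m₀=0, d₀=1 and mₖ₊₁ = dₖaₖ − mₖ, dₖ₊₁ = (n − mₖ₊₁²)/dₖ, aₖ₊₁ = ⌊(a₀+mₖ₊₁)/dₖ₊₁⌋:
  k=1: m=49, d=89, a=1
  k=2: m=40, d=10, a=8
  k=3: m=40, d=89, a=1
  k=4: m=49, d=1, a=98
d=1 and a=2a₀=98 at k=4, so the next step gives (m, d) = (49, 89) again — its k=1 value — and the period has length 4.

[49; 1, 8, 1, 98]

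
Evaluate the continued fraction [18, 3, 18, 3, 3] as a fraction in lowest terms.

10245/559

Fold from the inside: start with 3/1.
  3 + 1/3 = 10/3
  18 + 3/10 = 183/10
  3 + 10/183 = 559/183
  18 + 183/559 = 10245/559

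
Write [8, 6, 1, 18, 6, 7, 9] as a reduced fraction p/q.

426123/52324

Fold from the inside: start with 9/1.
  7 + 1/9 = 64/9
  6 + 9/64 = 393/64
  18 + 64/393 = 7138/393
  1 + 393/7138 = 7531/7138
  6 + 7138/7531 = 52324/7531
  8 + 7531/52324 = 426123/52324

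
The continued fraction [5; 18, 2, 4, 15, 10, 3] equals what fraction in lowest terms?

398449/78835

Fold from the inside: start with 3/1.
  10 + 1/3 = 31/3
  15 + 3/31 = 468/31
  4 + 31/468 = 1903/468
  2 + 468/1903 = 4274/1903
  18 + 1903/4274 = 78835/4274
  5 + 4274/78835 = 398449/78835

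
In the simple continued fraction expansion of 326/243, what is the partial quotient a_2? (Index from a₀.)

326 = 1·243 + 83   →  a_0 = 1
243 = 2·83 + 77   →  a_1 = 2
83 = 1·77 + 6   →  a_2 = 1

1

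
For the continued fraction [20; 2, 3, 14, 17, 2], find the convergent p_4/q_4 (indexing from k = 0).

Using pₖ = aₖpₖ₋₁ + pₖ₋₂, qₖ = aₖqₖ₋₁ + qₖ₋₂ (with p₋₁=1, p₋₂=0, q₋₁=0, q₋₂=1):
  k=0: a=20, p=20, q=1
  k=1: a=2, p=41, q=2
  k=2: a=3, p=143, q=7
  k=3: a=14, p=2043, q=100
  k=4: a=17, p=34874, q=1707

34874/1707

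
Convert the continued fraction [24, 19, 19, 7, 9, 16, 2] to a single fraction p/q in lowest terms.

Fold from the inside: start with 2/1.
  16 + 1/2 = 33/2
  9 + 2/33 = 299/33
  7 + 33/299 = 2126/299
  19 + 299/2126 = 40693/2126
  19 + 2126/40693 = 775293/40693
  24 + 40693/775293 = 18647725/775293

18647725/775293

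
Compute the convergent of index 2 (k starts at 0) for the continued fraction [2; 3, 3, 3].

23/10

Using pₖ = aₖpₖ₋₁ + pₖ₋₂, qₖ = aₖqₖ₋₁ + qₖ₋₂ (with p₋₁=1, p₋₂=0, q₋₁=0, q₋₂=1):
  k=0: a=2, p=2, q=1
  k=1: a=3, p=7, q=3
  k=2: a=3, p=23, q=10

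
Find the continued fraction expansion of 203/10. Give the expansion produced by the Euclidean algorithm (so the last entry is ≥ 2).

203 = 20×10 + 3
10 = 3×3 + 1
3 = 3×1 + 0  (stop)
So 203/10 = [20; 3, 3].

[20; 3, 3]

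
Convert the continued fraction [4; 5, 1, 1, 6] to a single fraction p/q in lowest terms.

Using pₖ = aₖpₖ₋₁ + pₖ₋₂ and qₖ = aₖqₖ₋₁ + qₖ₋₂:
  k=0: a=4, p=4, q=1
  k=1: a=5, p=21, q=5
  k=2: a=1, p=25, q=6
  k=3: a=1, p=46, q=11
  k=4: a=6, p=301, q=72

301/72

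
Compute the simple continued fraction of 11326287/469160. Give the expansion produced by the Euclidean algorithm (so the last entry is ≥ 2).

11326287 = 24*469160 + 66447
469160 = 7*66447 + 4031
66447 = 16*4031 + 1951
4031 = 2*1951 + 129
1951 = 15*129 + 16
129 = 8*16 + 1
16 = 16*1 + 0  (stop)
So 11326287/469160 = [24; 7, 16, 2, 15, 8, 16].

[24; 7, 16, 2, 15, 8, 16]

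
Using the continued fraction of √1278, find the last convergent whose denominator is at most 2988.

40897/1144

√1278 = [35; 1, 2, 1, 70, …] (period length 4).
Convergents:
  p_0/q_0 = 35/1
  p_1/q_1 = 36/1
  p_2/q_2 = 107/3
  p_3/q_3 = 143/4
  p_4/q_4 = 10117/283
  p_5/q_5 = 10260/287
  p_6/q_6 = 30637/857
  p_7/q_7 = 40897/1144
  p_8/q_8 = 2893427/80937
q_7 = 1144 ≤ 2988 < 80937 = q_8, so the answer is 40897/1144.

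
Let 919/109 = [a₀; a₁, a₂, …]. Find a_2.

919 = 8·109 + 47   →  a_0 = 8
109 = 2·47 + 15   →  a_1 = 2
47 = 3·15 + 2   →  a_2 = 3

3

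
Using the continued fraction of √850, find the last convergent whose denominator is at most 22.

379/13

√850 = [29; 6, 2, 6, 58, …] (period length 4).
Convergents:
  p_0/q_0 = 29/1
  p_1/q_1 = 175/6
  p_2/q_2 = 379/13
  p_3/q_3 = 2449/84
q_2 = 13 ≤ 22 < 84 = q_3, so the answer is 379/13.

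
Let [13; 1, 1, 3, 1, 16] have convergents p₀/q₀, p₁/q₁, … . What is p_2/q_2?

27/2

Using pₖ = aₖpₖ₋₁ + pₖ₋₂, qₖ = aₖqₖ₋₁ + qₖ₋₂ (with p₋₁=1, p₋₂=0, q₋₁=0, q₋₂=1):
  k=0: a=13, p=13, q=1
  k=1: a=1, p=14, q=1
  k=2: a=1, p=27, q=2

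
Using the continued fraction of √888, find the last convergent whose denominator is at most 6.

149/5

√888 = [29; 1, 3, 1, 58, …] (period length 4).
Convergents:
  p_0/q_0 = 29/1
  p_1/q_1 = 30/1
  p_2/q_2 = 119/4
  p_3/q_3 = 149/5
  p_4/q_4 = 8761/294
q_3 = 5 ≤ 6 < 294 = q_4, so the answer is 149/5.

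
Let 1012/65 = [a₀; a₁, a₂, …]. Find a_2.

1

1012 = 15·65 + 37   →  a_0 = 15
65 = 1·37 + 28   →  a_1 = 1
37 = 1·28 + 9   →  a_2 = 1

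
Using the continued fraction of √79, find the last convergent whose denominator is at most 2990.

12799/1440

√79 = [8; 1, 7, 1, 16, …] (period length 4).
Convergents:
  p_0/q_0 = 8/1
  p_1/q_1 = 9/1
  p_2/q_2 = 71/8
  p_3/q_3 = 80/9
  p_4/q_4 = 1351/152
  p_5/q_5 = 1431/161
  p_6/q_6 = 11368/1279
  p_7/q_7 = 12799/1440
  p_8/q_8 = 216152/24319
q_7 = 1440 ≤ 2990 < 24319 = q_8, so the answer is 12799/1440.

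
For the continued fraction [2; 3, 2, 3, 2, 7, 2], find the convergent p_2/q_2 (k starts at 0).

Using pₖ = aₖpₖ₋₁ + pₖ₋₂, qₖ = aₖqₖ₋₁ + qₖ₋₂ (with p₋₁=1, p₋₂=0, q₋₁=0, q₋₂=1):
  k=0: a=2, p=2, q=1
  k=1: a=3, p=7, q=3
  k=2: a=2, p=16, q=7

16/7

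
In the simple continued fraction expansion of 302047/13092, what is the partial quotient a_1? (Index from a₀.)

302047 = 23·13092 + 931   →  a_0 = 23
13092 = 14·931 + 58   →  a_1 = 14

14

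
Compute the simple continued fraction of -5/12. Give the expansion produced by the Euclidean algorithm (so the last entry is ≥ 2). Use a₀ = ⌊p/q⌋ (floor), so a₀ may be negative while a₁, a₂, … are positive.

[-1; 1, 1, 2, 2]

-5 = -1·12 + 7
12 = 1·7 + 5
7 = 1·5 + 2
5 = 2·2 + 1
2 = 2·1 + 0  (stop)
So -5/12 = [-1; 1, 1, 2, 2].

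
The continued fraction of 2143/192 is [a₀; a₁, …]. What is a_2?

2143 = 11·192 + 31   →  a_0 = 11
192 = 6·31 + 6   →  a_1 = 6
31 = 5·6 + 1   →  a_2 = 5

5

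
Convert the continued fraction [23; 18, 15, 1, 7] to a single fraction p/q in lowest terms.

Using pₖ = aₖpₖ₋₁ + pₖ₋₂ and qₖ = aₖqₖ₋₁ + qₖ₋₂:
  k=0: a=23, p=23, q=1
  k=1: a=18, p=415, q=18
  k=2: a=15, p=6248, q=271
  k=3: a=1, p=6663, q=289
  k=4: a=7, p=52889, q=2294

52889/2294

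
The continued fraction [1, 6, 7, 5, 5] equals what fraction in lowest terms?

Fold from the inside: start with 5/1.
  5 + 1/5 = 26/5
  7 + 5/26 = 187/26
  6 + 26/187 = 1148/187
  1 + 187/1148 = 1335/1148

1335/1148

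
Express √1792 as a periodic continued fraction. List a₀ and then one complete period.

a₀ = ⌊√1792⌋ = 42.
With m₀=0, d₀=1 and mₖ₊₁ = dₖaₖ − mₖ, dₖ₊₁ = (n − mₖ₊₁²)/dₖ, aₖ₊₁ = ⌊(a₀+mₖ₊₁)/dₖ₊₁⌋:
  k=1: m=42, d=28, a=3
  k=2: m=42, d=1, a=84
d=1 and a=2a₀=84 at k=2, so the next step gives (m, d) = (42, 28) again — its k=1 value — and the period has length 2.

[42; 3, 84]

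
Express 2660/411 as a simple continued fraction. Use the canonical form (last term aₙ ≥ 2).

2660 = 6×411 + 194
411 = 2×194 + 23
194 = 8×23 + 10
23 = 2×10 + 3
10 = 3×3 + 1
3 = 3×1 + 0  (stop)
So 2660/411 = [6; 2, 8, 2, 3, 3].

[6; 2, 8, 2, 3, 3]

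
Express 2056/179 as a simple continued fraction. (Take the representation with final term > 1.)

2056 = 11×179 + 87
179 = 2×87 + 5
87 = 17×5 + 2
5 = 2×2 + 1
2 = 2×1 + 0  (stop)
So 2056/179 = [11; 2, 17, 2, 2].

[11; 2, 17, 2, 2]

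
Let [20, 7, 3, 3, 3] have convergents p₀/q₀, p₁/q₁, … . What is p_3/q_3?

Using pₖ = aₖpₖ₋₁ + pₖ₋₂, qₖ = aₖqₖ₋₁ + qₖ₋₂ (with p₋₁=1, p₋₂=0, q₋₁=0, q₋₂=1):
  k=0: a=20, p=20, q=1
  k=1: a=7, p=141, q=7
  k=2: a=3, p=443, q=22
  k=3: a=3, p=1470, q=73

1470/73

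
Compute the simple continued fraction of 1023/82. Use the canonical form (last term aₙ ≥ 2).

[12; 2, 9, 1, 3]

1023 = 12*82 + 39
82 = 2*39 + 4
39 = 9*4 + 3
4 = 1*3 + 1
3 = 3*1 + 0  (stop)
So 1023/82 = [12; 2, 9, 1, 3].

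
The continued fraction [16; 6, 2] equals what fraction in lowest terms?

Fold from the inside: start with 2/1.
  6 + 1/2 = 13/2
  16 + 2/13 = 210/13

210/13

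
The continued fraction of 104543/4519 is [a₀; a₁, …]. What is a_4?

104543 = 23·4519 + 606   →  a_0 = 23
4519 = 7·606 + 277   →  a_1 = 7
606 = 2·277 + 52   →  a_2 = 2
277 = 5·52 + 17   →  a_3 = 5
52 = 3·17 + 1   →  a_4 = 3

3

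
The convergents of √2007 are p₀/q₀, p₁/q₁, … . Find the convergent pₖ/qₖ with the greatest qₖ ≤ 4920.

100351/2240

√2007 = [44; 1, 3, 1, 88, …] (period length 4).
Convergents:
  p_0/q_0 = 44/1
  p_1/q_1 = 45/1
  p_2/q_2 = 179/4
  p_3/q_3 = 224/5
  p_4/q_4 = 19891/444
  p_5/q_5 = 20115/449
  p_6/q_6 = 80236/1791
  p_7/q_7 = 100351/2240
  p_8/q_8 = 8911124/198911
q_7 = 2240 ≤ 4920 < 198911 = q_8, so the answer is 100351/2240.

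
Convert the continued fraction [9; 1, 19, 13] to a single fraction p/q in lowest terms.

2597/261

Using pₖ = aₖpₖ₋₁ + pₖ₋₂ and qₖ = aₖqₖ₋₁ + qₖ₋₂:
  k=0: a=9, p=9, q=1
  k=1: a=1, p=10, q=1
  k=2: a=19, p=199, q=20
  k=3: a=13, p=2597, q=261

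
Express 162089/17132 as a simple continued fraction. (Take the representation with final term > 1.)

[9; 2, 5, 1, 15, 1, 5, 13]

162089 = 9×17132 + 7901
17132 = 2×7901 + 1330
7901 = 5×1330 + 1251
1330 = 1×1251 + 79
1251 = 15×79 + 66
79 = 1×66 + 13
66 = 5×13 + 1
13 = 13×1 + 0  (stop)
So 162089/17132 = [9; 2, 5, 1, 15, 1, 5, 13].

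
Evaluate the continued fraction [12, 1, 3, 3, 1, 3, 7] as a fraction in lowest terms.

Using pₖ = aₖpₖ₋₁ + pₖ₋₂ and qₖ = aₖqₖ₋₁ + qₖ₋₂:
  k=0: a=12, p=12, q=1
  k=1: a=1, p=13, q=1
  k=2: a=3, p=51, q=4
  k=3: a=3, p=166, q=13
  k=4: a=1, p=217, q=17
  k=5: a=3, p=817, q=64
  k=6: a=7, p=5936, q=465

5936/465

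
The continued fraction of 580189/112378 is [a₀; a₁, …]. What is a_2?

7

580189 = 5·112378 + 18299   →  a_0 = 5
112378 = 6·18299 + 2584   →  a_1 = 6
18299 = 7·2584 + 211   →  a_2 = 7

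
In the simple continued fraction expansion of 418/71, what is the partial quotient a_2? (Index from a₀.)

7

418 = 5·71 + 63   →  a_0 = 5
71 = 1·63 + 8   →  a_1 = 1
63 = 7·8 + 7   →  a_2 = 7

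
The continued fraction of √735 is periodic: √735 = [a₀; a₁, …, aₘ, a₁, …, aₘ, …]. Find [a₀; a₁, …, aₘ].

[27; 9, 54]

a₀ = ⌊√735⌋ = 27.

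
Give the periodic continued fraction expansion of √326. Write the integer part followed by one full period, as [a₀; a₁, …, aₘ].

a₀ = ⌊√326⌋ = 18.

[18; 18, 36]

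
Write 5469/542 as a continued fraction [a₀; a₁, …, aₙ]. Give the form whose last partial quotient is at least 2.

5469 = 10·542 + 49
542 = 11·49 + 3
49 = 16·3 + 1
3 = 3·1 + 0  (stop)
So 5469/542 = [10; 11, 16, 3].

[10; 11, 16, 3]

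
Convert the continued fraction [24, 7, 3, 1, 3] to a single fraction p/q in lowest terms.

2631/109

Using pₖ = aₖpₖ₋₁ + pₖ₋₂ and qₖ = aₖqₖ₋₁ + qₖ₋₂:
  k=0: a=24, p=24, q=1
  k=1: a=7, p=169, q=7
  k=2: a=3, p=531, q=22
  k=3: a=1, p=700, q=29
  k=4: a=3, p=2631, q=109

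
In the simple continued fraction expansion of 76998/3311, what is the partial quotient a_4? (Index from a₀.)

76998 = 23·3311 + 845   →  a_0 = 23
3311 = 3·845 + 776   →  a_1 = 3
845 = 1·776 + 69   →  a_2 = 1
776 = 11·69 + 17   →  a_3 = 11
69 = 4·17 + 1   →  a_4 = 4

4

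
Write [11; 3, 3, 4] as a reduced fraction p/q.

Using pₖ = aₖpₖ₋₁ + pₖ₋₂ and qₖ = aₖqₖ₋₁ + qₖ₋₂:
  k=0: a=11, p=11, q=1
  k=1: a=3, p=34, q=3
  k=2: a=3, p=113, q=10
  k=3: a=4, p=486, q=43

486/43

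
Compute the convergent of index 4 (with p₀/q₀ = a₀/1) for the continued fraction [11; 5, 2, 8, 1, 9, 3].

Using pₖ = aₖpₖ₋₁ + pₖ₋₂, qₖ = aₖqₖ₋₁ + qₖ₋₂ (with p₋₁=1, p₋₂=0, q₋₁=0, q₋₂=1):
  k=0: a=11, p=11, q=1
  k=1: a=5, p=56, q=5
  k=2: a=2, p=123, q=11
  k=3: a=8, p=1040, q=93
  k=4: a=1, p=1163, q=104

1163/104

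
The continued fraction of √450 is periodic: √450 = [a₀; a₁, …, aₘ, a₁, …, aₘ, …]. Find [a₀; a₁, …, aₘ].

[21; 4, 1, 2, 4, 2, 1, 4, 42]

a₀ = ⌊√450⌋ = 21.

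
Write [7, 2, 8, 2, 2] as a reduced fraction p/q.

Using pₖ = aₖpₖ₋₁ + pₖ₋₂ and qₖ = aₖqₖ₋₁ + qₖ₋₂:
  k=0: a=7, p=7, q=1
  k=1: a=2, p=15, q=2
  k=2: a=8, p=127, q=17
  k=3: a=2, p=269, q=36
  k=4: a=2, p=665, q=89

665/89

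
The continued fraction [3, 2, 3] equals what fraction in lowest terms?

24/7

Using pₖ = aₖpₖ₋₁ + pₖ₋₂ and qₖ = aₖqₖ₋₁ + qₖ₋₂:
  k=0: a=3, p=3, q=1
  k=1: a=2, p=7, q=2
  k=2: a=3, p=24, q=7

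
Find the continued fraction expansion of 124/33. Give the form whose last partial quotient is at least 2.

124 = 3·33 + 25
33 = 1·25 + 8
25 = 3·8 + 1
8 = 8·1 + 0  (stop)
So 124/33 = [3; 1, 3, 8].

[3; 1, 3, 8]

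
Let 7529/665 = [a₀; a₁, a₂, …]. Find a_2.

9

7529 = 11·665 + 214   →  a_0 = 11
665 = 3·214 + 23   →  a_1 = 3
214 = 9·23 + 7   →  a_2 = 9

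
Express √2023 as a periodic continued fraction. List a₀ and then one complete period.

[44; 1, 43, 1, 88]

a₀ = ⌊√2023⌋ = 44.
With m₀=0, d₀=1 and mₖ₊₁ = dₖaₖ − mₖ, dₖ₊₁ = (n − mₖ₊₁²)/dₖ, aₖ₊₁ = ⌊(a₀+mₖ₊₁)/dₖ₊₁⌋:
  k=1: m=44, d=87, a=1
  k=2: m=43, d=2, a=43
  k=3: m=43, d=87, a=1
  k=4: m=44, d=1, a=88
d=1 and a=2a₀=88 at k=4, so the next step gives (m, d) = (44, 87) again — its k=1 value — and the period has length 4.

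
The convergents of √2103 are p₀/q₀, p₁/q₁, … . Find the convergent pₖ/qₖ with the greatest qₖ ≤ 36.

√2103 = [45; 1, 6, 15, 6, 1, 90, …] (period length 6).
Convergents:
  p_0/q_0 = 45/1
  p_1/q_1 = 46/1
  p_2/q_2 = 321/7
  p_3/q_3 = 4861/106
q_2 = 7 ≤ 36 < 106 = q_3, so the answer is 321/7.

321/7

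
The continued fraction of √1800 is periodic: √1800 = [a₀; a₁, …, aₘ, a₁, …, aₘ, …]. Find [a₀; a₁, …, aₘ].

[42; 2, 2, 1, 8, 1, 2, 2, 84]

a₀ = ⌊√1800⌋ = 42.
With m₀=0, d₀=1 and mₖ₊₁ = dₖaₖ − mₖ, dₖ₊₁ = (n − mₖ₊₁²)/dₖ, aₖ₊₁ = ⌊(a₀+mₖ₊₁)/dₖ₊₁⌋:
  k=1: m=42, d=36, a=2
  k=2: m=30, d=25, a=2
  k=3: m=20, d=56, a=1
  k=4: m=36, d=9, a=8
  k=5: m=36, d=56, a=1
  k=6: m=20, d=25, a=2
  k=7: m=30, d=36, a=2
  k=8: m=42, d=1, a=84
d=1 and a=2a₀=84 at k=8, so the next step gives (m, d) = (42, 36) again — its k=1 value — and the period has length 8.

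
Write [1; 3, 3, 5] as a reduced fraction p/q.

69/53

Using pₖ = aₖpₖ₋₁ + pₖ₋₂ and qₖ = aₖqₖ₋₁ + qₖ₋₂:
  k=0: a=1, p=1, q=1
  k=1: a=3, p=4, q=3
  k=2: a=3, p=13, q=10
  k=3: a=5, p=69, q=53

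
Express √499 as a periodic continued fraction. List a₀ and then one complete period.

a₀ = ⌊√499⌋ = 22.

[22; 2, 1, 21, 1, 2, 44]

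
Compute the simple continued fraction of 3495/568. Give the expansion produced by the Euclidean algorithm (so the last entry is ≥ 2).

3495 = 6·568 + 87
568 = 6·87 + 46
87 = 1·46 + 41
46 = 1·41 + 5
41 = 8·5 + 1
5 = 5·1 + 0  (stop)
So 3495/568 = [6; 6, 1, 1, 8, 5].

[6; 6, 1, 1, 8, 5]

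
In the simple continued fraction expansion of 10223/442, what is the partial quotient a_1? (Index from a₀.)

10223 = 23·442 + 57   →  a_0 = 23
442 = 7·57 + 43   →  a_1 = 7

7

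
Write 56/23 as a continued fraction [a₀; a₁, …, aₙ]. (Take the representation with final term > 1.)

56 = 2·23 + 10
23 = 2·10 + 3
10 = 3·3 + 1
3 = 3·1 + 0  (stop)
So 56/23 = [2; 2, 3, 3].

[2; 2, 3, 3]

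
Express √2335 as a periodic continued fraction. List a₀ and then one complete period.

a₀ = ⌊√2335⌋ = 48.

[48; 3, 9, 3, 96]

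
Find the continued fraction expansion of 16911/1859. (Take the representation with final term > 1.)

[9; 10, 3, 19, 1, 2]

16911 = 9·1859 + 180
1859 = 10·180 + 59
180 = 3·59 + 3
59 = 19·3 + 2
3 = 1·2 + 1
2 = 2·1 + 0  (stop)
So 16911/1859 = [9; 10, 3, 19, 1, 2].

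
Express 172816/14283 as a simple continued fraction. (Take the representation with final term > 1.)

172816 = 12*14283 + 1420
14283 = 10*1420 + 83
1420 = 17*83 + 9
83 = 9*9 + 2
9 = 4*2 + 1
2 = 2*1 + 0  (stop)
So 172816/14283 = [12; 10, 17, 9, 4, 2].

[12; 10, 17, 9, 4, 2]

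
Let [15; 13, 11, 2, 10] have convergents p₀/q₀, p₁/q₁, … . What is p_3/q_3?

4538/301

Using pₖ = aₖpₖ₋₁ + pₖ₋₂, qₖ = aₖqₖ₋₁ + qₖ₋₂ (with p₋₁=1, p₋₂=0, q₋₁=0, q₋₂=1):
  k=0: a=15, p=15, q=1
  k=1: a=13, p=196, q=13
  k=2: a=11, p=2171, q=144
  k=3: a=2, p=4538, q=301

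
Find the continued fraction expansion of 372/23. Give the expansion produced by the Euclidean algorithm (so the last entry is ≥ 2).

372 = 16×23 + 4
23 = 5×4 + 3
4 = 1×3 + 1
3 = 3×1 + 0  (stop)
So 372/23 = [16; 5, 1, 3].

[16; 5, 1, 3]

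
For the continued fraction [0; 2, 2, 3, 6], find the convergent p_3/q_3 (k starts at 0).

7/17

Using pₖ = aₖpₖ₋₁ + pₖ₋₂, qₖ = aₖqₖ₋₁ + qₖ₋₂ (with p₋₁=1, p₋₂=0, q₋₁=0, q₋₂=1):
  k=0: a=0, p=0, q=1
  k=1: a=2, p=1, q=2
  k=2: a=2, p=2, q=5
  k=3: a=3, p=7, q=17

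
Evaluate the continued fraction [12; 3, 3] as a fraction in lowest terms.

Using pₖ = aₖpₖ₋₁ + pₖ₋₂ and qₖ = aₖqₖ₋₁ + qₖ₋₂:
  k=0: a=12, p=12, q=1
  k=1: a=3, p=37, q=3
  k=2: a=3, p=123, q=10

123/10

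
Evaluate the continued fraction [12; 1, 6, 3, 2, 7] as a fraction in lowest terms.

Fold from the inside: start with 7/1.
  2 + 1/7 = 15/7
  3 + 7/15 = 52/15
  6 + 15/52 = 327/52
  1 + 52/327 = 379/327
  12 + 327/379 = 4875/379

4875/379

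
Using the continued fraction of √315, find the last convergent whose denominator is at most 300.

√315 = [17; 1, 2, 1, 34, …] (period length 4).
Convergents:
  p_0/q_0 = 17/1
  p_1/q_1 = 18/1
  p_2/q_2 = 53/3
  p_3/q_3 = 71/4
  p_4/q_4 = 2467/139
  p_5/q_5 = 2538/143
  p_6/q_6 = 7543/425
q_5 = 143 ≤ 300 < 425 = q_6, so the answer is 2538/143.

2538/143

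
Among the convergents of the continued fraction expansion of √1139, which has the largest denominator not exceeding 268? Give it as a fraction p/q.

9011/267

√1139 = [33; 1, 2, 1, 66, …] (period length 4).
Convergents:
  p_0/q_0 = 33/1
  p_1/q_1 = 34/1
  p_2/q_2 = 101/3
  p_3/q_3 = 135/4
  p_4/q_4 = 9011/267
  p_5/q_5 = 9146/271
q_4 = 267 ≤ 268 < 271 = q_5, so the answer is 9011/267.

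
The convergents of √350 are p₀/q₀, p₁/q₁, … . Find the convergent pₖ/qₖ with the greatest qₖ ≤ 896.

√350 = [18; 1, 2, 2, 2, 1, 36, …] (period length 6).
Convergents:
  p_0/q_0 = 18/1
  p_1/q_1 = 19/1
  p_2/q_2 = 56/3
  p_3/q_3 = 131/7
  p_4/q_4 = 318/17
  p_5/q_5 = 449/24
  p_6/q_6 = 16482/881
  p_7/q_7 = 16931/905
q_6 = 881 ≤ 896 < 905 = q_7, so the answer is 16482/881.

16482/881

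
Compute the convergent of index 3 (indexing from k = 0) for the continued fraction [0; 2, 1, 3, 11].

Using pₖ = aₖpₖ₋₁ + pₖ₋₂, qₖ = aₖqₖ₋₁ + qₖ₋₂ (with p₋₁=1, p₋₂=0, q₋₁=0, q₋₂=1):
  k=0: a=0, p=0, q=1
  k=1: a=2, p=1, q=2
  k=2: a=1, p=1, q=3
  k=3: a=3, p=4, q=11

4/11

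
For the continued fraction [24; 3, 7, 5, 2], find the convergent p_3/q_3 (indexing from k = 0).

2748/113

Using pₖ = aₖpₖ₋₁ + pₖ₋₂, qₖ = aₖqₖ₋₁ + qₖ₋₂ (with p₋₁=1, p₋₂=0, q₋₁=0, q₋₂=1):
  k=0: a=24, p=24, q=1
  k=1: a=3, p=73, q=3
  k=2: a=7, p=535, q=22
  k=3: a=5, p=2748, q=113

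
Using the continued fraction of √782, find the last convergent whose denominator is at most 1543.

43037/1539

√782 = [27; 1, 26, 1, 54, …] (period length 4).
Convergents:
  p_0/q_0 = 27/1
  p_1/q_1 = 28/1
  p_2/q_2 = 755/27
  p_3/q_3 = 783/28
  p_4/q_4 = 43037/1539
  p_5/q_5 = 43820/1567
q_4 = 1539 ≤ 1543 < 1567 = q_5, so the answer is 43037/1539.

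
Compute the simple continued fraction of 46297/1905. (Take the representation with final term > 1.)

[24; 3, 3, 3, 6, 9]

46297 = 24·1905 + 577
1905 = 3·577 + 174
577 = 3·174 + 55
174 = 3·55 + 9
55 = 6·9 + 1
9 = 9·1 + 0  (stop)
So 46297/1905 = [24; 3, 3, 3, 6, 9].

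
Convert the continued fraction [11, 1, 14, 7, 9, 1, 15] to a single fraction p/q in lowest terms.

Using pₖ = aₖpₖ₋₁ + pₖ₋₂ and qₖ = aₖqₖ₋₁ + qₖ₋₂:
  k=0: a=11, p=11, q=1
  k=1: a=1, p=12, q=1
  k=2: a=14, p=179, q=15
  k=3: a=7, p=1265, q=106
  k=4: a=9, p=11564, q=969
  k=5: a=1, p=12829, q=1075
  k=6: a=15, p=203999, q=17094

203999/17094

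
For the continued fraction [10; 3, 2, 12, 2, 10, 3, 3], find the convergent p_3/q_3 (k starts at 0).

895/87

Using pₖ = aₖpₖ₋₁ + pₖ₋₂, qₖ = aₖqₖ₋₁ + qₖ₋₂ (with p₋₁=1, p₋₂=0, q₋₁=0, q₋₂=1):
  k=0: a=10, p=10, q=1
  k=1: a=3, p=31, q=3
  k=2: a=2, p=72, q=7
  k=3: a=12, p=895, q=87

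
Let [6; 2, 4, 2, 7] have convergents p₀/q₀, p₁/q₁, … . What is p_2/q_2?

58/9

Using pₖ = aₖpₖ₋₁ + pₖ₋₂, qₖ = aₖqₖ₋₁ + qₖ₋₂ (with p₋₁=1, p₋₂=0, q₋₁=0, q₋₂=1):
  k=0: a=6, p=6, q=1
  k=1: a=2, p=13, q=2
  k=2: a=4, p=58, q=9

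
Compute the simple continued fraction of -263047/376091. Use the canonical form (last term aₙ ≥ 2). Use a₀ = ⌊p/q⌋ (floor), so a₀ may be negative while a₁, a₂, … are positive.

[-1; 3, 3, 17, 18, 17, 7]

-263047 = -1*376091 + 113044
376091 = 3*113044 + 36959
113044 = 3*36959 + 2167
36959 = 17*2167 + 120
2167 = 18*120 + 7
120 = 17*7 + 1
7 = 7*1 + 0  (stop)
So -263047/376091 = [-1; 3, 3, 17, 18, 17, 7].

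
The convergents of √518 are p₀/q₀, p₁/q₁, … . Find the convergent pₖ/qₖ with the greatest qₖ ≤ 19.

√518 = [22; 1, 3, 6, 3, 1, 44, …] (period length 6).
Convergents:
  p_0/q_0 = 22/1
  p_1/q_1 = 23/1
  p_2/q_2 = 91/4
  p_3/q_3 = 569/25
q_2 = 4 ≤ 19 < 25 = q_3, so the answer is 91/4.

91/4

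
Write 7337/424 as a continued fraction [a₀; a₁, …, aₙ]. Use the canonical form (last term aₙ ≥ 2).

[17; 3, 3, 2, 18]

7337 = 17×424 + 129
424 = 3×129 + 37
129 = 3×37 + 18
37 = 2×18 + 1
18 = 18×1 + 0  (stop)
So 7337/424 = [17; 3, 3, 2, 18].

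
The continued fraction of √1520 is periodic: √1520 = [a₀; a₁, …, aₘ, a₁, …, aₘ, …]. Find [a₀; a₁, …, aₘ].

a₀ = ⌊√1520⌋ = 38.

[38; 1, 76]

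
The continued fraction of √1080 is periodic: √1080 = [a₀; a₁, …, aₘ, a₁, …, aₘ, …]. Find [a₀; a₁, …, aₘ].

[32; 1, 6, 3, 6, 1, 64]

a₀ = ⌊√1080⌋ = 32.
With m₀=0, d₀=1 and mₖ₊₁ = dₖaₖ − mₖ, dₖ₊₁ = (n − mₖ₊₁²)/dₖ, aₖ₊₁ = ⌊(a₀+mₖ₊₁)/dₖ₊₁⌋:
  k=1: m=32, d=56, a=1
  k=2: m=24, d=9, a=6
  k=3: m=30, d=20, a=3
  k=4: m=30, d=9, a=6
  k=5: m=24, d=56, a=1
  k=6: m=32, d=1, a=64
d=1 and a=2a₀=64 at k=6, so the next step gives (m, d) = (32, 56) again — its k=1 value — and the period has length 6.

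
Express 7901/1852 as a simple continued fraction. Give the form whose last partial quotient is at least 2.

[4; 3, 1, 3, 9, 4, 3]

7901 = 4×1852 + 493
1852 = 3×493 + 373
493 = 1×373 + 120
373 = 3×120 + 13
120 = 9×13 + 3
13 = 4×3 + 1
3 = 3×1 + 0  (stop)
So 7901/1852 = [4; 3, 1, 3, 9, 4, 3].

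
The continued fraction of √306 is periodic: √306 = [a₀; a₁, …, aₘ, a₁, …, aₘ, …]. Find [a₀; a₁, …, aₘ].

[17; 2, 34]

a₀ = ⌊√306⌋ = 17.
With m₀=0, d₀=1 and mₖ₊₁ = dₖaₖ − mₖ, dₖ₊₁ = (n − mₖ₊₁²)/dₖ, aₖ₊₁ = ⌊(a₀+mₖ₊₁)/dₖ₊₁⌋:
  k=1: m=17, d=17, a=2
  k=2: m=17, d=1, a=34
d=1 and a=2a₀=34 at k=2, so the next step gives (m, d) = (17, 17) again — its k=1 value — and the period has length 2.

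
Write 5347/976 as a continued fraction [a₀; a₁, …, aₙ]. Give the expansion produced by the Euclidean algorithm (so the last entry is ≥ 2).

5347 = 5×976 + 467
976 = 2×467 + 42
467 = 11×42 + 5
42 = 8×5 + 2
5 = 2×2 + 1
2 = 2×1 + 0  (stop)
So 5347/976 = [5; 2, 11, 8, 2, 2].

[5; 2, 11, 8, 2, 2]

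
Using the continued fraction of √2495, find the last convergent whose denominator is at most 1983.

√2495 = [49; 1, 18, 1, 98, …] (period length 4).
Convergents:
  p_0/q_0 = 49/1
  p_1/q_1 = 50/1
  p_2/q_2 = 949/19
  p_3/q_3 = 999/20
  p_4/q_4 = 98851/1979
  p_5/q_5 = 99850/1999
q_4 = 1979 ≤ 1983 < 1999 = q_5, so the answer is 98851/1979.

98851/1979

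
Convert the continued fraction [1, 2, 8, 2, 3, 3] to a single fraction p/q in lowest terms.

605/411

Fold from the inside: start with 3/1.
  3 + 1/3 = 10/3
  2 + 3/10 = 23/10
  8 + 10/23 = 194/23
  2 + 23/194 = 411/194
  1 + 194/411 = 605/411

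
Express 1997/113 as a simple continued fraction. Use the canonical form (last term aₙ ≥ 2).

1997 = 17×113 + 76
113 = 1×76 + 37
76 = 2×37 + 2
37 = 18×2 + 1
2 = 2×1 + 0  (stop)
So 1997/113 = [17; 1, 2, 18, 2].

[17; 1, 2, 18, 2]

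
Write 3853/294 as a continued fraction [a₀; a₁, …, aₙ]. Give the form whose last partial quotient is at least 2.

3853 = 13×294 + 31
294 = 9×31 + 15
31 = 2×15 + 1
15 = 15×1 + 0  (stop)
So 3853/294 = [13; 9, 2, 15].

[13; 9, 2, 15]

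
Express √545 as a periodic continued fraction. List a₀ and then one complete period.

[23; 2, 1, 8, 1, 2, 46]

a₀ = ⌊√545⌋ = 23.
With m₀=0, d₀=1 and mₖ₊₁ = dₖaₖ − mₖ, dₖ₊₁ = (n − mₖ₊₁²)/dₖ, aₖ₊₁ = ⌊(a₀+mₖ₊₁)/dₖ₊₁⌋:
  k=1: m=23, d=16, a=2
  k=2: m=9, d=29, a=1
  k=3: m=20, d=5, a=8
  k=4: m=20, d=29, a=1
  k=5: m=9, d=16, a=2
  k=6: m=23, d=1, a=46
d=1 and a=2a₀=46 at k=6, so the next step gives (m, d) = (23, 16) again — its k=1 value — and the period has length 6.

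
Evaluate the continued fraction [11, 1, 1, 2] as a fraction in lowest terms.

58/5

Using pₖ = aₖpₖ₋₁ + pₖ₋₂ and qₖ = aₖqₖ₋₁ + qₖ₋₂:
  k=0: a=11, p=11, q=1
  k=1: a=1, p=12, q=1
  k=2: a=1, p=23, q=2
  k=3: a=2, p=58, q=5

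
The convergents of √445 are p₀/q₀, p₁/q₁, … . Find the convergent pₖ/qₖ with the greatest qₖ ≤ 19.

232/11

√445 = [21; 10, 1, 1, 10, 42, …] (period length 5).
Convergents:
  p_0/q_0 = 21/1
  p_1/q_1 = 211/10
  p_2/q_2 = 232/11
  p_3/q_3 = 443/21
q_2 = 11 ≤ 19 < 21 = q_3, so the answer is 232/11.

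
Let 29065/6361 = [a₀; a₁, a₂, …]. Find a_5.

29065 = 4·6361 + 3621   →  a_0 = 4
6361 = 1·3621 + 2740   →  a_1 = 1
3621 = 1·2740 + 881   →  a_2 = 1
2740 = 3·881 + 97   →  a_3 = 3
881 = 9·97 + 8   →  a_4 = 9
97 = 12·8 + 1   →  a_5 = 12

12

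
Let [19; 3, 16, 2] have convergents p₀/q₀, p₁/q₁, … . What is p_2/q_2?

Using pₖ = aₖpₖ₋₁ + pₖ₋₂, qₖ = aₖqₖ₋₁ + qₖ₋₂ (with p₋₁=1, p₋₂=0, q₋₁=0, q₋₂=1):
  k=0: a=19, p=19, q=1
  k=1: a=3, p=58, q=3
  k=2: a=16, p=947, q=49

947/49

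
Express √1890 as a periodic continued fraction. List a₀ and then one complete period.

a₀ = ⌊√1890⌋ = 43.
With m₀=0, d₀=1 and mₖ₊₁ = dₖaₖ − mₖ, dₖ₊₁ = (n − mₖ₊₁²)/dₖ, aₖ₊₁ = ⌊(a₀+mₖ₊₁)/dₖ₊₁⌋:
  k=1: m=43, d=41, a=2
  k=2: m=39, d=9, a=9
  k=3: m=42, d=14, a=6
  k=4: m=42, d=9, a=9
  k=5: m=39, d=41, a=2
  k=6: m=43, d=1, a=86
d=1 and a=2a₀=86 at k=6, so the next step gives (m, d) = (43, 41) again — its k=1 value — and the period has length 6.

[43; 2, 9, 6, 9, 2, 86]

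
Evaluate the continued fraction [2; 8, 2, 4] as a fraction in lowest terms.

161/76

Fold from the inside: start with 4/1.
  2 + 1/4 = 9/4
  8 + 4/9 = 76/9
  2 + 9/76 = 161/76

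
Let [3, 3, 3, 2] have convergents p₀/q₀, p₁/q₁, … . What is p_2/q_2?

Using pₖ = aₖpₖ₋₁ + pₖ₋₂, qₖ = aₖqₖ₋₁ + qₖ₋₂ (with p₋₁=1, p₋₂=0, q₋₁=0, q₋₂=1):
  k=0: a=3, p=3, q=1
  k=1: a=3, p=10, q=3
  k=2: a=3, p=33, q=10

33/10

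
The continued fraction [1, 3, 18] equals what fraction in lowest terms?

Fold from the inside: start with 18/1.
  3 + 1/18 = 55/18
  1 + 18/55 = 73/55

73/55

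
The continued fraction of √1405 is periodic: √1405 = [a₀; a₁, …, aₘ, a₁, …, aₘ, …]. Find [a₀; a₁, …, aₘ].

a₀ = ⌊√1405⌋ = 37.
With m₀=0, d₀=1 and mₖ₊₁ = dₖaₖ − mₖ, dₖ₊₁ = (n − mₖ₊₁²)/dₖ, aₖ₊₁ = ⌊(a₀+mₖ₊₁)/dₖ₊₁⌋:
  k=1: m=37, d=36, a=2
  k=2: m=35, d=5, a=14
  k=3: m=35, d=36, a=2
  k=4: m=37, d=1, a=74
d=1 and a=2a₀=74 at k=4, so the next step gives (m, d) = (37, 36) again — its k=1 value — and the period has length 4.

[37; 2, 14, 2, 74]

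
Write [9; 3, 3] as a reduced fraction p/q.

Fold from the inside: start with 3/1.
  3 + 1/3 = 10/3
  9 + 3/10 = 93/10

93/10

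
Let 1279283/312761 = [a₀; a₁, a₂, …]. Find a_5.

13

1279283 = 4·312761 + 28239   →  a_0 = 4
312761 = 11·28239 + 2132   →  a_1 = 11
28239 = 13·2132 + 523   →  a_2 = 13
2132 = 4·523 + 40   →  a_3 = 4
523 = 13·40 + 3   →  a_4 = 13
40 = 13·3 + 1   →  a_5 = 13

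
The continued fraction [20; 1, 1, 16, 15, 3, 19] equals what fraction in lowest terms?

Fold from the inside: start with 19/1.
  3 + 1/19 = 58/19
  15 + 19/58 = 889/58
  16 + 58/889 = 14282/889
  1 + 889/14282 = 15171/14282
  1 + 14282/15171 = 29453/15171
  20 + 15171/29453 = 604231/29453

604231/29453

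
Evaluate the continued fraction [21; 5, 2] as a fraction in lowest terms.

Fold from the inside: start with 2/1.
  5 + 1/2 = 11/2
  21 + 2/11 = 233/11

233/11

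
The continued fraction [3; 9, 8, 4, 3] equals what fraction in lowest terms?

Fold from the inside: start with 3/1.
  4 + 1/3 = 13/3
  8 + 3/13 = 107/13
  9 + 13/107 = 976/107
  3 + 107/976 = 3035/976

3035/976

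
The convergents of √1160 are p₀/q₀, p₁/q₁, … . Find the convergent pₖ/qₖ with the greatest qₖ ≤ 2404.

√1160 = [34; 17, 68, …] (period length 2).
Convergents:
  p_0/q_0 = 34/1
  p_1/q_1 = 579/17
  p_2/q_2 = 39406/1157
  p_3/q_3 = 670481/19686
q_2 = 1157 ≤ 2404 < 19686 = q_3, so the answer is 39406/1157.

39406/1157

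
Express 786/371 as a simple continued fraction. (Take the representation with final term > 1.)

[2; 8, 2, 3, 6]

786 = 2*371 + 44
371 = 8*44 + 19
44 = 2*19 + 6
19 = 3*6 + 1
6 = 6*1 + 0  (stop)
So 786/371 = [2; 8, 2, 3, 6].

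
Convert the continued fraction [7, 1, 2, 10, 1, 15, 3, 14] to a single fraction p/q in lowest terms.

182233/23739

Using pₖ = aₖpₖ₋₁ + pₖ₋₂ and qₖ = aₖqₖ₋₁ + qₖ₋₂:
  k=0: a=7, p=7, q=1
  k=1: a=1, p=8, q=1
  k=2: a=2, p=23, q=3
  k=3: a=10, p=238, q=31
  k=4: a=1, p=261, q=34
  k=5: a=15, p=4153, q=541
  k=6: a=3, p=12720, q=1657
  k=7: a=14, p=182233, q=23739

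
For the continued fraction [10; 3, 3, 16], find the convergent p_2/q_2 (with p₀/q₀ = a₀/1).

Using pₖ = aₖpₖ₋₁ + pₖ₋₂, qₖ = aₖqₖ₋₁ + qₖ₋₂ (with p₋₁=1, p₋₂=0, q₋₁=0, q₋₂=1):
  k=0: a=10, p=10, q=1
  k=1: a=3, p=31, q=3
  k=2: a=3, p=103, q=10

103/10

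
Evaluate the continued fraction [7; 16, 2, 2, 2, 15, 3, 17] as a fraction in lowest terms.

Fold from the inside: start with 17/1.
  3 + 1/17 = 52/17
  15 + 17/52 = 797/52
  2 + 52/797 = 1646/797
  2 + 797/1646 = 4089/1646
  2 + 1646/4089 = 9824/4089
  16 + 4089/9824 = 161273/9824
  7 + 9824/161273 = 1138735/161273

1138735/161273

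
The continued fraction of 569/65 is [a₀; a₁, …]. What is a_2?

3

569 = 8·65 + 49   →  a_0 = 8
65 = 1·49 + 16   →  a_1 = 1
49 = 3·16 + 1   →  a_2 = 3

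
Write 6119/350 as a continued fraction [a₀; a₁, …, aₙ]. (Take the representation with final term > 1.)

[17; 2, 14, 12]

6119 = 17*350 + 169
350 = 2*169 + 12
169 = 14*12 + 1
12 = 12*1 + 0  (stop)
So 6119/350 = [17; 2, 14, 12].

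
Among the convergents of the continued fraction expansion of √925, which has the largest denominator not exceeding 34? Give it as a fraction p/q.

882/29

√925 = [30; 2, 2, 2, 2, 60, …] (period length 5).
Convergents:
  p_0/q_0 = 30/1
  p_1/q_1 = 61/2
  p_2/q_2 = 152/5
  p_3/q_3 = 365/12
  p_4/q_4 = 882/29
  p_5/q_5 = 53285/1752
q_4 = 29 ≤ 34 < 1752 = q_5, so the answer is 882/29.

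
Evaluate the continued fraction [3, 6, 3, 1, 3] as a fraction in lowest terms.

297/94

Using pₖ = aₖpₖ₋₁ + pₖ₋₂ and qₖ = aₖqₖ₋₁ + qₖ₋₂:
  k=0: a=3, p=3, q=1
  k=1: a=6, p=19, q=6
  k=2: a=3, p=60, q=19
  k=3: a=1, p=79, q=25
  k=4: a=3, p=297, q=94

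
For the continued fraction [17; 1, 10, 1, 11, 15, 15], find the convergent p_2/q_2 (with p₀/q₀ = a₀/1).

197/11

Using pₖ = aₖpₖ₋₁ + pₖ₋₂, qₖ = aₖqₖ₋₁ + qₖ₋₂ (with p₋₁=1, p₋₂=0, q₋₁=0, q₋₂=1):
  k=0: a=17, p=17, q=1
  k=1: a=1, p=18, q=1
  k=2: a=10, p=197, q=11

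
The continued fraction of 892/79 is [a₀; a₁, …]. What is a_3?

892 = 11·79 + 23   →  a_0 = 11
79 = 3·23 + 10   →  a_1 = 3
23 = 2·10 + 3   →  a_2 = 2
10 = 3·3 + 1   →  a_3 = 3

3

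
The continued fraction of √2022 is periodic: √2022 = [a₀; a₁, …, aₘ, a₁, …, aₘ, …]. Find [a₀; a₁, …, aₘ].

[44; 1, 28, 1, 88]

a₀ = ⌊√2022⌋ = 44.
With m₀=0, d₀=1 and mₖ₊₁ = dₖaₖ − mₖ, dₖ₊₁ = (n − mₖ₊₁²)/dₖ, aₖ₊₁ = ⌊(a₀+mₖ₊₁)/dₖ₊₁⌋:
  k=1: m=44, d=86, a=1
  k=2: m=42, d=3, a=28
  k=3: m=42, d=86, a=1
  k=4: m=44, d=1, a=88
d=1 and a=2a₀=88 at k=4, so the next step gives (m, d) = (44, 86) again — its k=1 value — and the period has length 4.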